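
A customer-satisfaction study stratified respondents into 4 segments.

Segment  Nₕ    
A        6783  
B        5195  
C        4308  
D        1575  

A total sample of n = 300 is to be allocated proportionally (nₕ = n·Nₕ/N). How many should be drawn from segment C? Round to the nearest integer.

72

N = 6783 + 5195 + 4308 + 1575 = 17861.
n_C = 300·4308/17861 = 72.359... → 72.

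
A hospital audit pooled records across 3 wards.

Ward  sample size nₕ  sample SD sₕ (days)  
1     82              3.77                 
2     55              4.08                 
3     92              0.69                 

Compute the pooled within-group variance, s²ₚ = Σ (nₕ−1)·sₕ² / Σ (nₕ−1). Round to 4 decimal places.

9.2632

Degrees of freedom: 81 + 54 + 91 = 226.
Σ(nₕ−1)sₕ² = 81·14.2129 + 54·16.6464 + 91·0.4761 = 2093.4756.
s²ₚ = 2093.4756 / 226 = 9.263166... → 9.2632.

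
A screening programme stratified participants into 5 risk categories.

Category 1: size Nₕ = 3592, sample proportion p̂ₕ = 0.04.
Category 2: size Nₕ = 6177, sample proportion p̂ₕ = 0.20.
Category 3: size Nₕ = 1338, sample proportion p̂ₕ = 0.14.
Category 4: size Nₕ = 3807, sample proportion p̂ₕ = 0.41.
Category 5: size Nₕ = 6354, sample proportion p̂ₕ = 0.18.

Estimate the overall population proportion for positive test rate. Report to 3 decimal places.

0.201

Wₕ = Nₕ/N with N = 21268: 0.1689, 0.2904, 0.0629, 0.1790, 0.2988.
p̂_st = 0.1689·0.04 + 0.2904·0.20 + 0.0629·0.14 + 0.1790·0.41 + 0.2988·0.18 ≈ 0.20082... → 0.201.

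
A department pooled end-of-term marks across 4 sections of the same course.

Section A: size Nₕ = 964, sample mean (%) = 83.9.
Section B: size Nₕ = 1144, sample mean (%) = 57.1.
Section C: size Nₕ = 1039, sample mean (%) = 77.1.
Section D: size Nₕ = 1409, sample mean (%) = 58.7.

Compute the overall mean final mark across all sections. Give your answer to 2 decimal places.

N = 4556; weights Wₕ = Nₕ/N = (0.2116, 0.2511, 0.2281, 0.3093).
x̄_st = Σ Wₕ·x̄ₕ = 0.2116·83.9 + 0.2511·57.1 + 0.2281·77.1 + 0.3093·58.7 ≈ 67.8264...
→ 67.83.

67.83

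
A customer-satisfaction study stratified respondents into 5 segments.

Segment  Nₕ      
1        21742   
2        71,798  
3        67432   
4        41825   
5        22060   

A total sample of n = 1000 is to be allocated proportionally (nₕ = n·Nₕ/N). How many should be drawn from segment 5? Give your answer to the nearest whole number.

N = 21742 + 71798 + 67432 + 41825 + 22060 = 224857.
n_5 = 1000·22060/224857 = 98.107... → 98.

98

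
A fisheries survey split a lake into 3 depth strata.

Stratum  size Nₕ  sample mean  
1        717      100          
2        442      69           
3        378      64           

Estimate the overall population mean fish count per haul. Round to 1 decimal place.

82.2

N = 717 + 442 + 378 = 1537.
The stratified mean weights each stratum mean by its population share Nₕ/N.
Σ Nₕx̄ₕ = 717·100 + 442·69 + 378·64 = 71700 + 30498 + 24192 = 126390.
Divide by N: 126390 / 1537 = 82.232... → 82.2.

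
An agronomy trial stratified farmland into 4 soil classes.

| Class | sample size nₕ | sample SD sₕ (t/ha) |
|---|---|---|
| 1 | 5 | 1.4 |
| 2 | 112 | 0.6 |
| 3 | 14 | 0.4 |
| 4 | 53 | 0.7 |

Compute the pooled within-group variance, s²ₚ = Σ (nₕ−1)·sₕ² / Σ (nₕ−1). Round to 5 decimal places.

1: (5−1)·1.4² = 4·1.96 = 7.84
2: (112−1)·0.6² = 111·0.36 = 39.96
3: (14−1)·0.4² = 13·0.16 = 2.08
4: (53−1)·0.7² = 52·0.49 = 25.48
Numerator = 75.36; denominator = Σ(nₕ−1) = 180.
s²ₚ = 75.36/180 = 0.4186667... → 0.41867.

0.41867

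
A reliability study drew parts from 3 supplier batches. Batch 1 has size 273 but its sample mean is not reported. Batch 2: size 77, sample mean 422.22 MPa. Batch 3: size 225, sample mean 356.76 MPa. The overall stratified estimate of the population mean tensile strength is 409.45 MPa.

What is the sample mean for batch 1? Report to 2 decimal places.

449.27

N = 273 + 77 + 225 = 575.
Overall total = μ·N = 409.45·575 = 235433.75.
Subtract the known strata: 77·422.22 + 225·356.76 = 112781.94.
Remaining total for batch 1: 235433.75 − 112781.94 = 122651.81.
Divide by its size: 122651.81 / 273 = 449.2740... → 449.27.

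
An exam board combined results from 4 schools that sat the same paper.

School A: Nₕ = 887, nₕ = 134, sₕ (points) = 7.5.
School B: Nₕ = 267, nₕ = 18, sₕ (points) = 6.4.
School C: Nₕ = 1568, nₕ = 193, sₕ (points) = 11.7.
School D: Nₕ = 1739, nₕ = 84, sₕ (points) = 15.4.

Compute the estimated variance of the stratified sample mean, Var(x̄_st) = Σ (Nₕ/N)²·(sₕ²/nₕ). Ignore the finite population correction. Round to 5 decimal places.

N = 4461; Wₕ = Nₕ/N.
school A: (887/4461)²·7.5²/134 = 0.01659589
school B: (267/4461)²·6.4²/18 = 0.00815165
school C: (1568/4461)²·11.7²/193 = 0.08762784
school D: (1739/4461)²·15.4²/84 = 0.42903910
Sum = 0.54141447 → 0.54141.

0.54141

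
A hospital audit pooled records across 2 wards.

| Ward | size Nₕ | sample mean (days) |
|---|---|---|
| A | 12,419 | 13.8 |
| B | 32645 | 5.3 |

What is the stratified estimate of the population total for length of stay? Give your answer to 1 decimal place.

A: 12419·13.8 = 171382.2
B: 32645·5.3 = 173018.5
τ̂ = Σ Nₕx̄ₕ = 344400.7.

344400.7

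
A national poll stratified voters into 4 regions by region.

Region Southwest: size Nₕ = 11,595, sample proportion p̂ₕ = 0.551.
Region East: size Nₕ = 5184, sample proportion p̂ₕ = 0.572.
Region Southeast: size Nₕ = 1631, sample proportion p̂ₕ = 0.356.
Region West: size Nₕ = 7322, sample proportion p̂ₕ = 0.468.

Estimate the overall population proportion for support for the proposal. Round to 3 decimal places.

Wₕ = Nₕ/N with N = 25732: 0.4506, 0.2015, 0.0634, 0.2845.
p̂_st = 0.4506·0.551 + 0.2015·0.572 + 0.0634·0.356 + 0.2845·0.468 ≈ 0.51925... → 0.519.

0.519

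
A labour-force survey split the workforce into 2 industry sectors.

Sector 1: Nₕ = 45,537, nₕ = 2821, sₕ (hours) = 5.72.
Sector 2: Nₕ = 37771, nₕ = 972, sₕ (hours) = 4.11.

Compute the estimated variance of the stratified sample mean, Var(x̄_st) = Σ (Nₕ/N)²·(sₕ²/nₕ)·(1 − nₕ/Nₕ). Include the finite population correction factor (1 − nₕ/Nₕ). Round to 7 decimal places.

0.0067311

N = 83308. Term for each stratum: Wₕ²sₕ²/nₕ·(1−nₕ/Nₕ).
Var(x̄_st) = 0.0032506525 + 0.0034804745 = 0.0067311271 → 0.0067311.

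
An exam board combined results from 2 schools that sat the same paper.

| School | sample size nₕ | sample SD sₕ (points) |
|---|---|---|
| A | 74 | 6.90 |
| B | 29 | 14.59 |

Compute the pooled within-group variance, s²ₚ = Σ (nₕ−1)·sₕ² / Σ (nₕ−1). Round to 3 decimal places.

A: (74−1)·6.90² = 73·47.61 = 3475.53
B: (29−1)·14.59² = 28·212.8681 = 5960.3068
Numerator = 9435.8368; denominator = Σ(nₕ−1) = 101.
s²ₚ = 9435.8368/101 = 93.42413... → 93.424.

93.424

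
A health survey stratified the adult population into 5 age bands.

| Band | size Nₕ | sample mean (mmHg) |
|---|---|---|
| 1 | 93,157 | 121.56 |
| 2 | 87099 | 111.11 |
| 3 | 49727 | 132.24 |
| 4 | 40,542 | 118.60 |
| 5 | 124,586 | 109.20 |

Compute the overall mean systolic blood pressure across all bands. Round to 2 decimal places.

116.40

N = 395111; weights Wₕ = Nₕ/N = (0.2358, 0.2204, 0.1259, 0.1026, 0.3153).
x̄_st = Σ Wₕ·x̄ₕ = 0.2358·121.56 + 0.2204·111.11 + 0.1259·132.24 + 0.1026·118.60 + 0.3153·109.20 ≈ 116.3995...
→ 116.40.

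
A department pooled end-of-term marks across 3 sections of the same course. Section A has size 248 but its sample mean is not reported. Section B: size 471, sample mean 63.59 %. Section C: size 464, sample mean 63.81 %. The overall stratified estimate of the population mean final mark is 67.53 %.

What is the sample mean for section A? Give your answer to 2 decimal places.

81.97

Σ Nₕx̄ₕ = N·μ, so 248·x̄_A = 1183·67.53 − (471·63.59 + 464·63.81).
= 79887.99 − 59558.73 = 20329.26.
x̄_A = 20329.26 / 248 = 81.9728... → 81.97.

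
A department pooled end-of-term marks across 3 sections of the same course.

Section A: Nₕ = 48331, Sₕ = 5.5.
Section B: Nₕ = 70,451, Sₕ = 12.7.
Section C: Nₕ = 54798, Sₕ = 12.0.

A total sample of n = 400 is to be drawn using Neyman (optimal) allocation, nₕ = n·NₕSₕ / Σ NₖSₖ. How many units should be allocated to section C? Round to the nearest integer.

145

A: NₕSₕ = 48331·5.5 = 265820.5
B: NₕSₕ = 70451·12.7 = 894727.7
C: NₕSₕ = 54798·12.0 = 657576
Σ NₕSₕ = 1818124.2.
n_C = 400·657576/1818124.2 = 144.671... → 145.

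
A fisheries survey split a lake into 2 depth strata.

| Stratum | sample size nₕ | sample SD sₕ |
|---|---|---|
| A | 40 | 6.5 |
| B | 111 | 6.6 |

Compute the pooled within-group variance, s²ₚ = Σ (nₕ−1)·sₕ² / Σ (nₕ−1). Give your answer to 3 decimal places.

43.217

Degrees of freedom: 39 + 110 = 149.
Σ(nₕ−1)sₕ² = 39·42.25 + 110·43.56 = 6439.35.
s²ₚ = 6439.35 / 149 = 43.21711... → 43.217.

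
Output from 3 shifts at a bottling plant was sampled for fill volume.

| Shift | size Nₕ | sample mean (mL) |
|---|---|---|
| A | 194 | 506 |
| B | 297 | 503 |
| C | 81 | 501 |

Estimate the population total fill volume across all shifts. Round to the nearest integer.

Estimate total by summing Nₕ·x̄ₕ over strata.
194·506 + 297·503 + 81·501 = 98164 + 149391 + 40581 = 288136.

288136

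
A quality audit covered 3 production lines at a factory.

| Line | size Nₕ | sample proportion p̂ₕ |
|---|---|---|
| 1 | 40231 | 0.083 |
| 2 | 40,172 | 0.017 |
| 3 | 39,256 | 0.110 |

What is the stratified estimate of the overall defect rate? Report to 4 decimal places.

Wₕ = Nₕ/N with N = 119659: 0.3362, 0.3357, 0.3281.
p̂_st = 0.3362·0.083 + 0.3357·0.017 + 0.3281·0.110 ≈ 0.069700... → 0.0697.

0.0697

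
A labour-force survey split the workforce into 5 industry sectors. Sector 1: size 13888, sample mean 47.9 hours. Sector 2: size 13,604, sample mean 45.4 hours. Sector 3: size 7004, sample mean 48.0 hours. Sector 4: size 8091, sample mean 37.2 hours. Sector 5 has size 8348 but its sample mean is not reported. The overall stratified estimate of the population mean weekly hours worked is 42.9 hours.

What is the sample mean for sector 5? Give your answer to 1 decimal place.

N = 13888 + 13604 + 7004 + 8091 + 8348 = 50935.
Overall total = μ·N = 42.9·50935 = 2185111.5.
Subtract the known strata: 13888·47.9 + 13604·45.4 + 7004·48.0 + 8091·37.2 = 1920034.
Remaining total for sector 5: 2185111.5 − 1920034 = 265077.5.
Divide by its size: 265077.5 / 8348 = 31.753... → 31.8.

31.8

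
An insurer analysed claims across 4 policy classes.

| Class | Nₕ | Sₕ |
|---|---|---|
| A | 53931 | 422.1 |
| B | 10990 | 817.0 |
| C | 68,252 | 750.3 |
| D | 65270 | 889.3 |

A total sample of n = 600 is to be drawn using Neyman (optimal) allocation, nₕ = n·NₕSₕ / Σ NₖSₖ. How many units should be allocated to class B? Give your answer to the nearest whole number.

A: NₕSₕ = 53931·422.1 = 22764275.1
B: NₕSₕ = 10990·817.0 = 8978830
C: NₕSₕ = 68252·750.3 = 51209475.6
D: NₕSₕ = 65270·889.3 = 58044611
Σ NₕSₕ = 140997191.7.
n_B = 600·8978830/140997191.7 = 38.209... → 38.

38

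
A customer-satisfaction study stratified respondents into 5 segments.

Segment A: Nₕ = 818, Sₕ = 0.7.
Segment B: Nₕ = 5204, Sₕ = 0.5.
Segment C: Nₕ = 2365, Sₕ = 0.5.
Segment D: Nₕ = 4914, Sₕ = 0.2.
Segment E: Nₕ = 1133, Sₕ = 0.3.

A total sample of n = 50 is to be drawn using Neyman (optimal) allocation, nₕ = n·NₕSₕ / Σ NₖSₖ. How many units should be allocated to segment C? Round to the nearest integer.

A: NₕSₕ = 818·0.7 = 572.6
B: NₕSₕ = 5204·0.5 = 2602
C: NₕSₕ = 2365·0.5 = 1182.5
D: NₕSₕ = 4914·0.2 = 982.8
E: NₕSₕ = 1133·0.3 = 339.9
Σ NₕSₕ = 5679.8.
n_C = 50·1182.5/5679.8 = 10.410... → 10.

10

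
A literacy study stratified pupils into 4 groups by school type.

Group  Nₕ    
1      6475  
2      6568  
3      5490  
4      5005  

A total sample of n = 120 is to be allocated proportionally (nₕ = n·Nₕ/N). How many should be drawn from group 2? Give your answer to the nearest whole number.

33

Share of group 2 = 6568/23538 = 0.27904.
Allocate 120 × 0.27904 = 33.485... → 33.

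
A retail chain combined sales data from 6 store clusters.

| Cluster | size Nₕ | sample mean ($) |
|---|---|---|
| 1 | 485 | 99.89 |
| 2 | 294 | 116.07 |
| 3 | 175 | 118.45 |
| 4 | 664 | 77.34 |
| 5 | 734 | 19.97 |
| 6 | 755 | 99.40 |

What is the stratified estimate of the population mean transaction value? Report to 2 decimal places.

78.65

N = 485 + 294 + 175 + 664 + 734 + 755 = 3107.
Weight each subgroup mean by Nₕ/N and sum.
Σ Nₕx̄ₕ = 485·99.89 + 294·116.07 + 175·118.45 + 664·77.34 + 734·19.97 + 755·99.40 = 48446.65 + 34124.58 + 20728.75 + 51353.76 + 14657.98 + 75047 = 244358.72.
Divide by N: 244358.72 / 3107 = 78.6478... → 78.65.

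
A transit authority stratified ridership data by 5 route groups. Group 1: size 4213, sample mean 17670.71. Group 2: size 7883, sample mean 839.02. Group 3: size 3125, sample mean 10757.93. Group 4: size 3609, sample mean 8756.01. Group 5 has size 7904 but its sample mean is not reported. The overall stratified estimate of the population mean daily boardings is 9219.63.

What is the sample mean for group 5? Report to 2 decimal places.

12676.86

Σ Nₕx̄ₕ = N·μ, so 7904·x̄_5 = 26734·9219.63 − (4213·17670.71 + 7883·839.02 + 3125·10757.93 + 3609·8756.01).
= 246477588.42 − 146279667.23 = 100197921.19.
x̄_5 = 100197921.19 / 7904 = 12676.8625... → 12676.86.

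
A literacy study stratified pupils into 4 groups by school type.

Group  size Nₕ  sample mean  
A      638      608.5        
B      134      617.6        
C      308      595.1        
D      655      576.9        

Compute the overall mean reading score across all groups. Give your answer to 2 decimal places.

N = 1735; weights Wₕ = Nₕ/N = (0.3677, 0.0772, 0.1775, 0.3775).
x̄_st = Σ Wₕ·x̄ₕ = 0.3677·608.5 + 0.0772·617.6 + 0.1775·595.1 + 0.3775·576.9 ≈ 594.8944...
→ 594.89.

594.89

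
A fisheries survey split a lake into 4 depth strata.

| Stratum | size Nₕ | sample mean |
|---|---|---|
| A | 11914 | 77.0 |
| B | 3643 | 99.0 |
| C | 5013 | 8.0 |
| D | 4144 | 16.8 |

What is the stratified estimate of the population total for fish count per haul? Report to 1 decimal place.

1387758.2

A: 11914·77.0 = 917378
B: 3643·99.0 = 360657
C: 5013·8.0 = 40104
D: 4144·16.8 = 69619.2
τ̂ = Σ Nₕx̄ₕ = 1387758.2.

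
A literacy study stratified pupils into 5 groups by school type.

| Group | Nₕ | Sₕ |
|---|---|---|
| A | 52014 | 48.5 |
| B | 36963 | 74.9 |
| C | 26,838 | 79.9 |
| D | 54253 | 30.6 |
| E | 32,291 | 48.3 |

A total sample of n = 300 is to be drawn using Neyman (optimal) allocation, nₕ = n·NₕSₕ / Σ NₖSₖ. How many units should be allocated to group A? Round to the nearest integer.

A: NₕSₕ = 52014·48.5 = 2522679
B: NₕSₕ = 36963·74.9 = 2768528.7
C: NₕSₕ = 26838·79.9 = 2144356.2
D: NₕSₕ = 54253·30.6 = 1660141.8
E: NₕSₕ = 32291·48.3 = 1559655.3
Σ NₕSₕ = 10655361.
n_A = 300·2522679/10655361 = 71.026... → 71.

71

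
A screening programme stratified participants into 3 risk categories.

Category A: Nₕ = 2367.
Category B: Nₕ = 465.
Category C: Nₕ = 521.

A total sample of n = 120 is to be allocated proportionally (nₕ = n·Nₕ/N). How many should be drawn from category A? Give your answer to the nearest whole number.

85

N = 2367 + 465 + 521 = 3353.
n_A = 120·2367/3353 = 84.712... → 85.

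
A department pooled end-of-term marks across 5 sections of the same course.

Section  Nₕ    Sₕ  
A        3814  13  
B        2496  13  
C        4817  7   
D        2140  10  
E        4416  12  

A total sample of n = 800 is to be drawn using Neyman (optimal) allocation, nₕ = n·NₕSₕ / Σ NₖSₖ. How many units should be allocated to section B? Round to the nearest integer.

Σ NₕSₕ = 3814·13 + 2496·13 + 4817·7 + 2140·10 + 4416·12 = 190141.
Share for B: 32448/190141 = 0.17065.
n_B = 800 × 0.17065 = 136.522... → 137.

137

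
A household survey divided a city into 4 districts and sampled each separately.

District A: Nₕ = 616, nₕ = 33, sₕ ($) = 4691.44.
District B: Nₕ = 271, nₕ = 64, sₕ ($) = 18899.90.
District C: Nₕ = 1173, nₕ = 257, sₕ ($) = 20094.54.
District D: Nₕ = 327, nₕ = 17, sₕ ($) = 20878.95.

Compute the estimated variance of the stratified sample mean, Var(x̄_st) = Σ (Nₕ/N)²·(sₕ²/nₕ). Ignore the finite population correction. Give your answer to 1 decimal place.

977009.8

N = 2387. Term for each stratum: Wₕ²sₕ²/nₕ.
Var(x̄_st) = 44417.5888 + 71940.3891 + 379414.7415 + 481237.0484 = 977009.7678 → 977009.8.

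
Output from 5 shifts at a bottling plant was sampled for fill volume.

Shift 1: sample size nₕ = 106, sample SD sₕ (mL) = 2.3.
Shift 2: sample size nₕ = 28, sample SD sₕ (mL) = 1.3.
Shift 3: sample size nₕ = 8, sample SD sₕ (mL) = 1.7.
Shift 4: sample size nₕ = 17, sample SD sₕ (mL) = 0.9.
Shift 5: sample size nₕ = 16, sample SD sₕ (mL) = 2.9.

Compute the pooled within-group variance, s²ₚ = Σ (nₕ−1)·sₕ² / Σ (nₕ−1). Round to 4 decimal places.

4.4731

Degrees of freedom: 105 + 27 + 7 + 16 + 15 = 170.
Σ(nₕ−1)sₕ² = 105·5.29 + 27·1.69 + 7·2.89 + 16·0.81 + 15·8.41 = 760.42.
s²ₚ = 760.42 / 170 = 4.473059... → 4.4731.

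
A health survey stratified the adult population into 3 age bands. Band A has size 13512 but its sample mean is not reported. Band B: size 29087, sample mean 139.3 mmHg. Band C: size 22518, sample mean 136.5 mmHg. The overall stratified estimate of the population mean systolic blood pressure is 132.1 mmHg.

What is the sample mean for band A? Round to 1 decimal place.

Σ Nₕx̄ₕ = N·μ, so 13512·x̄_A = 65117·132.1 − (29087·139.3 + 22518·136.5).
= 8601955.7 − 7125526.1 = 1476429.6.
x̄_A = 1476429.6 / 13512 = 109.268... → 109.3.

109.3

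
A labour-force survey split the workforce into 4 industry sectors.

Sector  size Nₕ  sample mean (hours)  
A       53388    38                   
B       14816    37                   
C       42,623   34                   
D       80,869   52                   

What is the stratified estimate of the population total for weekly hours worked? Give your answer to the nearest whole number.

A: 53388·38 = 2028744
B: 14816·37 = 548192
C: 42623·34 = 1449182
D: 80869·52 = 4205188
τ̂ = Σ Nₕx̄ₕ = 8231306.

8231306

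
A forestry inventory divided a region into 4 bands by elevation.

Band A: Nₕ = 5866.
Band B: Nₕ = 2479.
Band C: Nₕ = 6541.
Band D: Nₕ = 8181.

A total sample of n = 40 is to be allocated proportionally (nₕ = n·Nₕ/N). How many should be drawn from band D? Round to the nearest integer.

14

Share of band D = 8181/23067 = 0.35466.
Allocate 40 × 0.35466 = 14.187... → 14.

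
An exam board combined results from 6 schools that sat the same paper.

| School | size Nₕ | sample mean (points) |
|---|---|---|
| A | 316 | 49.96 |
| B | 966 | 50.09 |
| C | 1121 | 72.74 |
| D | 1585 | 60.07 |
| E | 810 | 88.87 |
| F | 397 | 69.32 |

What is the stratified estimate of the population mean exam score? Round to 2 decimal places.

x̄_st = (Σ Nₕx̄ₕ) / (Σ Nₕ) = (316·49.96 + 966·50.09 + 1121·72.74 + 1585·60.07 + 810·88.87 + 397·69.32) / 5195
= 340431.53 / 5195 = 65.5306... → 65.53.

65.53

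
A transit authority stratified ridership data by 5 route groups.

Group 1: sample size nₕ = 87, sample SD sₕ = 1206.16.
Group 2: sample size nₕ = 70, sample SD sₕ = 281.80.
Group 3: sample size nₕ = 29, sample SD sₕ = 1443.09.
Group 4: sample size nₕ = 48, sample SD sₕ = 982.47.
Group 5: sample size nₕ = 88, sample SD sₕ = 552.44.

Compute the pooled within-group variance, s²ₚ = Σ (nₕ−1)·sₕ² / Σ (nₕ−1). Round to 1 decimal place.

1: (87−1)·1206.16² = 86·1454821.9456 = 125114687.3216
2: (70−1)·281.80² = 69·79411.24 = 5479375.56
3: (29−1)·1443.09² = 28·2082508.7481 = 58310244.9468
4: (48−1)·982.47² = 47·965247.3009 = 45366623.1423
5: (88−1)·552.44² = 87·305189.9536 = 26551525.9632
Numerator = 260822456.9339; denominator = Σ(nₕ−1) = 317.
s²ₚ = 260822456.9339/317 = 822783.776... → 822783.8.

822783.8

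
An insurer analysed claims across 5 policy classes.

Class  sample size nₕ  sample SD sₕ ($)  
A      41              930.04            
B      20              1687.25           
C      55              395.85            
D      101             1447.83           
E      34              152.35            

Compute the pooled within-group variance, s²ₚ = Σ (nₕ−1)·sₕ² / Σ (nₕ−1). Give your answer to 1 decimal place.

1250151.1

A: (41−1)·930.04² = 40·864974.4016 = 34598976.064
B: (20−1)·1687.25² = 19·2846812.5625 = 54089438.6875
C: (55−1)·395.85² = 54·156697.2225 = 8461650.015
D: (101−1)·1447.83² = 100·2096211.7089 = 209621170.89
E: (34−1)·152.35² = 33·23210.5225 = 765947.2425
Numerator = 307537182.899; denominator = Σ(nₕ−1) = 246.
s²ₚ = 307537182.899/246 = 1250151.150... → 1250151.1.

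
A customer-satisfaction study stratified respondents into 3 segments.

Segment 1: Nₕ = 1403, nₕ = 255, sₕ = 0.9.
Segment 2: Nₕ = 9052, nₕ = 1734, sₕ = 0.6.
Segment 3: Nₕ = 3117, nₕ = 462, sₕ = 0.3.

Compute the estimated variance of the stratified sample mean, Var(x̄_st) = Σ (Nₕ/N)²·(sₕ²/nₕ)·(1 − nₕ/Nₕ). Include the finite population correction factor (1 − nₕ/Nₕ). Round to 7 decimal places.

0.0001112

N = 13572. Term for each stratum: Wₕ²sₕ²/nₕ·(1−nₕ/Nₕ).
Var(x̄_st) = 0.0000277752 + 0.0000746625 + 0.0000087521 = 0.0001111898 → 0.0001112.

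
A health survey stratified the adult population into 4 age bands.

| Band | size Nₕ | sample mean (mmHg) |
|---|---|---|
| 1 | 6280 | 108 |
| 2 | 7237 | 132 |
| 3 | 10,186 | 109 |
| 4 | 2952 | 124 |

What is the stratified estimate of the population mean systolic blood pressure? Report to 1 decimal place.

116.7

N = 6280 + 7237 + 10186 + 2952 = 26655.
Weight each subgroup mean by Nₕ/N and sum.
Σ Nₕx̄ₕ = 6280·108 + 7237·132 + 10186·109 + 2952·124 = 678240 + 955284 + 1110274 + 366048 = 3109846.
Divide by N: 3109846 / 26655 = 116.670... → 116.7.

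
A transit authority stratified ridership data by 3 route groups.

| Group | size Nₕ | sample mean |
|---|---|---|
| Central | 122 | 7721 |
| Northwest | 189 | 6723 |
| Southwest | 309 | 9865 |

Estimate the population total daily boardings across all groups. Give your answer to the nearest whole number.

5260894

Central: 122·7721 = 941962
Northwest: 189·6723 = 1270647
Southwest: 309·9865 = 3048285
τ̂ = Σ Nₕx̄ₕ = 5260894.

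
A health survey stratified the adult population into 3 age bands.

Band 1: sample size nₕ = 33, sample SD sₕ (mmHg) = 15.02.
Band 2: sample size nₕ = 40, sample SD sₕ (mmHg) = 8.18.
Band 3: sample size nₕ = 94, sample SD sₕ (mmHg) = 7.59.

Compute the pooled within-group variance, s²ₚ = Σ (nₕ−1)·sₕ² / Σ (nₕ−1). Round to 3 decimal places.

92.600

Degrees of freedom: 32 + 39 + 93 = 164.
Σ(nₕ−1)sₕ² = 32·225.6004 + 39·66.9124 + 93·57.6081 = 15186.3497.
s²ₚ = 15186.3497 / 164 = 92.59969... → 92.600.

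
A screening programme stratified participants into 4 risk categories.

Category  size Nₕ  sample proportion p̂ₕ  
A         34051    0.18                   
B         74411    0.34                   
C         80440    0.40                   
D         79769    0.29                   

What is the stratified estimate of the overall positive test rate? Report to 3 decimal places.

Wₕ = Nₕ/N with N = 268671: 0.1267, 0.2770, 0.2994, 0.2969.
p̂_st = 0.1267·0.18 + 0.2770·0.34 + 0.2994·0.40 + 0.2969·0.29 ≈ 0.32284... → 0.323.

0.323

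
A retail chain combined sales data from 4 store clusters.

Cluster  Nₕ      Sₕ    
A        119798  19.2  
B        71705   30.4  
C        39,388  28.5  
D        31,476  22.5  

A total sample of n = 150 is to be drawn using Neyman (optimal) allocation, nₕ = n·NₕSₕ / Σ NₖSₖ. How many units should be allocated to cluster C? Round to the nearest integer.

A: NₕSₕ = 119798·19.2 = 2300121.6
B: NₕSₕ = 71705·30.4 = 2179832
C: NₕSₕ = 39388·28.5 = 1122558
D: NₕSₕ = 31476·22.5 = 708210
Σ NₕSₕ = 6310721.6.
n_C = 150·1122558/6310721.6 = 26.682... → 27.

27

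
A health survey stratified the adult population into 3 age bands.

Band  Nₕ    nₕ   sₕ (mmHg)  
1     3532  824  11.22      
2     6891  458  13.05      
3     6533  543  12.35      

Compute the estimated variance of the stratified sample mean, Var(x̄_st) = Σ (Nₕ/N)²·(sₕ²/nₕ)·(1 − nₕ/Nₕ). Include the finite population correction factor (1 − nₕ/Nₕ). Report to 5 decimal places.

N = 16956. Term for each stratum: Wₕ²sₕ²/nₕ·(1−nₕ/Nₕ).
Var(x̄_st) = 0.00508254 + 0.05733298 + 0.03823198 = 0.10064750 → 0.10065.

0.10065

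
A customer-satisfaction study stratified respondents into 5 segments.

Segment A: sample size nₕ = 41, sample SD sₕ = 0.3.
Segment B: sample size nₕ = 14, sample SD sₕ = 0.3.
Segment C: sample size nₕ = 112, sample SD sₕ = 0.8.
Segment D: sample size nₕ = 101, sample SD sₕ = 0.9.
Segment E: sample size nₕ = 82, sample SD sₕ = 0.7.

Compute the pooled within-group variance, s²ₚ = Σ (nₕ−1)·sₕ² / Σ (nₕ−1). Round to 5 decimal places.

0.56957

Degrees of freedom: 40 + 13 + 111 + 100 + 81 = 345.
Σ(nₕ−1)sₕ² = 40·0.09 + 13·0.09 + 111·0.64 + 100·0.81 + 81·0.49 = 196.5.
s²ₚ = 196.5 / 345 = 0.5695652... → 0.56957.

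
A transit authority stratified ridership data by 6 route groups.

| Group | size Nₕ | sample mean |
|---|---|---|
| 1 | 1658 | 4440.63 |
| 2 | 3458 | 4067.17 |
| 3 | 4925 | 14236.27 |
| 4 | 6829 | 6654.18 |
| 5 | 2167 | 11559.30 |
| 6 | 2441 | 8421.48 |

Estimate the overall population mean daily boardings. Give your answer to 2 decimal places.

8501.15

N = 21478; weights Wₕ = Nₕ/N = (0.0772, 0.1610, 0.2293, 0.3180, 0.1009, 0.1137).
x̄_st = Σ Wₕ·x̄ₕ = 0.0772·4440.63 + 0.1610·4067.17 + 0.2293·14236.27 + 0.3180·6654.18 + 0.1009·11559.30 + 0.1137·8421.48 ≈ 8501.1500...
→ 8501.15.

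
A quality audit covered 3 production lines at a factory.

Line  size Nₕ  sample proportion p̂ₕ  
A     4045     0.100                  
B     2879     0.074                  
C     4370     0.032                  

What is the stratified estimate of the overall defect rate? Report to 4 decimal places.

Wₕ = Nₕ/N with N = 11294: 0.3582, 0.2549, 0.3869.
p̂_st = 0.3582·0.100 + 0.2549·0.074 + 0.3869·0.032 ≈ 0.067061... → 0.0671.

0.0671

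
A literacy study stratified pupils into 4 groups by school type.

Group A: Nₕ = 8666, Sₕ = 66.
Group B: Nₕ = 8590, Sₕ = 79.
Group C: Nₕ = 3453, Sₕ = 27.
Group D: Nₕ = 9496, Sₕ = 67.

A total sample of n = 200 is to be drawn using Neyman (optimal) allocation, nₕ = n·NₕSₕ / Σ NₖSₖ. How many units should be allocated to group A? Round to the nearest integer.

A: NₕSₕ = 8666·66 = 571956
B: NₕSₕ = 8590·79 = 678610
C: NₕSₕ = 3453·27 = 93231
D: NₕSₕ = 9496·67 = 636232
Σ NₕSₕ = 1980029.
n_A = 200·571956/1980029 = 57.772... → 58.

58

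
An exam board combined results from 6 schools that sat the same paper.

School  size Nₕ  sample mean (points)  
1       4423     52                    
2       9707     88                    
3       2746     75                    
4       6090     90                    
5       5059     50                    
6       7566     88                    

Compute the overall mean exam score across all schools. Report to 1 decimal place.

77.5

x̄_st = (Σ Nₕx̄ₕ) / (Σ Nₕ) = (4423·52 + 9707·88 + 2746·75 + 6090·90 + 5059·50 + 7566·88) / 35591
= 2757020 / 35591 = 77.464... → 77.5.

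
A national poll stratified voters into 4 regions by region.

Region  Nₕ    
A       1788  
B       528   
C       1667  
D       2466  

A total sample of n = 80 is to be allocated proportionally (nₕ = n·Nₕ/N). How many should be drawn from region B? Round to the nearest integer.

Share of region B = 528/6449 = 0.08187.
Allocate 80 × 0.08187 = 6.550... → 7.

7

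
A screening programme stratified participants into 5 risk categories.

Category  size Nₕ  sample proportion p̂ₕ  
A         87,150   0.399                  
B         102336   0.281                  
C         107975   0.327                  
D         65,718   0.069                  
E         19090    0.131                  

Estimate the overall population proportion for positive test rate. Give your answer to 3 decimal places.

0.277

N = 87150 + 102336 + 107975 + 65718 + 19090 = 382269.
Overall proportion = Σ (Nₕ/N)·p̂ₕ.
Σ Nₕp̂ₕ = 34772.85 + 28756.416 + 35307.825 + 4534.542 + 2500.79 = 105872.423.
105872.423 / 382269 = 0.27696... → 0.277.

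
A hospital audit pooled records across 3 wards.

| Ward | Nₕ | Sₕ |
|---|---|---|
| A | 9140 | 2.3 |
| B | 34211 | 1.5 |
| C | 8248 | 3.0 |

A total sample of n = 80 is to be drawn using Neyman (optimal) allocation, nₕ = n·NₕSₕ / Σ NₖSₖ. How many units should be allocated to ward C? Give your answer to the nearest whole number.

Σ NₕSₕ = 9140·2.3 + 34211·1.5 + 8248·3.0 = 97082.5.
Share for C: 24744/97082.5 = 0.25488.
n_C = 80 × 0.25488 = 20.390... → 20.

20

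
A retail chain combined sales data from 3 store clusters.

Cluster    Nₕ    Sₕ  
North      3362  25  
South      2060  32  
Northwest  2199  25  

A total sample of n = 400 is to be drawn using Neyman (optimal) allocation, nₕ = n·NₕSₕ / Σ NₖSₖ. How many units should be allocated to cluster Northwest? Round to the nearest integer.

107

Σ NₕSₕ = 3362·25 + 2060·32 + 2199·25 = 204945.
Share for Northwest: 54975/204945 = 0.26824.
n_Northwest = 400 × 0.26824 = 107.297... → 107.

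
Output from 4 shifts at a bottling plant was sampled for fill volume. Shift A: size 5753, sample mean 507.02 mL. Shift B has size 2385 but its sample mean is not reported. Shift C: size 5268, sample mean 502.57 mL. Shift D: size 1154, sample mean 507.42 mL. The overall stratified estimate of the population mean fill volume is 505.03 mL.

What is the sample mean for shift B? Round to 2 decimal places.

504.51

Σ Nₕx̄ₕ = N·μ, so 2385·x̄_B = 14560·505.03 − (5753·507.02 + 5268·502.57 + 1154·507.42).
= 7353236.8 − 6149987.5 = 1203249.3.
x̄_B = 1203249.3 / 2385 = 504.5070... → 504.51.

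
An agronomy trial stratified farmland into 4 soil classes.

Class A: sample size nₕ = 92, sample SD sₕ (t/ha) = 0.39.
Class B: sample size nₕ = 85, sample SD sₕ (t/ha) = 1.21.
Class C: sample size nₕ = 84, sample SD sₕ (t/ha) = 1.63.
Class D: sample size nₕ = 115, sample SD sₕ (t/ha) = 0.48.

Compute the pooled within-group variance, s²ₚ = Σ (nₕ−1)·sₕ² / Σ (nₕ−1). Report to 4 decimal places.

1.0312

A: (92−1)·0.39² = 91·0.1521 = 13.8411
B: (85−1)·1.21² = 84·1.4641 = 122.9844
C: (84−1)·1.63² = 83·2.6569 = 220.5227
D: (115−1)·0.48² = 114·0.2304 = 26.2656
Numerator = 383.6138; denominator = Σ(nₕ−1) = 372.
s²ₚ = 383.6138/372 = 1.031220... → 1.0312.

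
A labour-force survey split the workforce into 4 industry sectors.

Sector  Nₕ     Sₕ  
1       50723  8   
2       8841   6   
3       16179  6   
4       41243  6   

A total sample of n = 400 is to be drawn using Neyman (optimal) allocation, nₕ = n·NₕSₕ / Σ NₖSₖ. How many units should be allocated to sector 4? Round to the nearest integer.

123

1: NₕSₕ = 50723·8 = 405784
2: NₕSₕ = 8841·6 = 53046
3: NₕSₕ = 16179·6 = 97074
4: NₕSₕ = 41243·6 = 247458
Σ NₕSₕ = 803362.
n_4 = 400·247458/803362 = 123.211... → 123.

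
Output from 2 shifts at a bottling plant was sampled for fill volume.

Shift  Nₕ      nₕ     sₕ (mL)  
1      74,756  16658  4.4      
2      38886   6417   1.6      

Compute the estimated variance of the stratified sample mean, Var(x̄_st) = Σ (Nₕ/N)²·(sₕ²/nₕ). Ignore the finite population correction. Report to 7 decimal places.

0.0005496

N = 113642. Term for each stratum: Wₕ²sₕ²/nₕ.
Var(x̄_st) = 0.0005029176 + 0.0000467107 = 0.0005496284 → 0.0005496.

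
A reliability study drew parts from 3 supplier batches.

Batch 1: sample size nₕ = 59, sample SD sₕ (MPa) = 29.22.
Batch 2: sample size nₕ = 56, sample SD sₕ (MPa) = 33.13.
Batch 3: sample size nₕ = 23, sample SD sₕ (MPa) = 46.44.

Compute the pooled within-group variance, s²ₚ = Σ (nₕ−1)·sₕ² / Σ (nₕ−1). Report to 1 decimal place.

Degrees of freedom: 58 + 55 + 22 = 135.
Σ(nₕ−1)sₕ² = 58·853.8084 + 55·1097.5969 + 22·2156.6736 = 157335.5359.
s²ₚ = 157335.5359 / 135 = 1165.448... → 1165.4.

1165.4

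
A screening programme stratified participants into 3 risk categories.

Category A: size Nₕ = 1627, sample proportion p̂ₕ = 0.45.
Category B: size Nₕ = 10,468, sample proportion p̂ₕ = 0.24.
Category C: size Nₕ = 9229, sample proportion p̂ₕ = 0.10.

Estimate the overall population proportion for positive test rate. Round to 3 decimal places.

Wₕ = Nₕ/N with N = 21324: 0.0763, 0.4909, 0.4328.
p̂_st = 0.0763·0.45 + 0.4909·0.24 + 0.4328·0.10 ≈ 0.19543... → 0.195.

0.195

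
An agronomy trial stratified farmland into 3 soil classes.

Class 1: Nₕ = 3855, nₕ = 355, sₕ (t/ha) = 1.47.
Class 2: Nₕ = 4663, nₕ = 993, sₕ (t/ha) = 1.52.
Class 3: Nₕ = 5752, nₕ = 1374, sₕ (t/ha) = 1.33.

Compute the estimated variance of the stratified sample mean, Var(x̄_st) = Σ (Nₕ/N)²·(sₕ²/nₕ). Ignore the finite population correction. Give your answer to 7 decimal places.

0.0009018

N = 14270; Wₕ = Nₕ/N.
class 1: (3855/14270)²·1.47²/355 = 0.0004442292
class 2: (4663/14270)²·1.52²/993 = 0.0002484396
class 3: (5752/14270)²·1.33²/1374 = 0.0002091734
Sum = 0.0009018422 → 0.0009018.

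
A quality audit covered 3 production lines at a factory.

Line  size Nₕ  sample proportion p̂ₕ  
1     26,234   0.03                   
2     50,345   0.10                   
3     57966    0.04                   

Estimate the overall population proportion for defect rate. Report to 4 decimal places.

Wₕ = Nₕ/N with N = 134545: 0.1950, 0.3742, 0.4308.
p̂_st = 0.1950·0.03 + 0.3742·0.10 + 0.4308·0.04 ≈ 0.060501... → 0.0605.

0.0605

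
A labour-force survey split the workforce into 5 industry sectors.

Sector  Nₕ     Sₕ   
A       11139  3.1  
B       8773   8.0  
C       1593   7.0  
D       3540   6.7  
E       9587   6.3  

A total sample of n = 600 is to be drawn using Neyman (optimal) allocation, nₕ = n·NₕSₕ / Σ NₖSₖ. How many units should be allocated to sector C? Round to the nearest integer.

33

Σ NₕSₕ = 11139·3.1 + 8773·8.0 + 1593·7.0 + 3540·6.7 + 9587·6.3 = 199982.
Share for C: 11151/199982 = 0.05576.
n_C = 600 × 0.05576 = 33.456... → 33.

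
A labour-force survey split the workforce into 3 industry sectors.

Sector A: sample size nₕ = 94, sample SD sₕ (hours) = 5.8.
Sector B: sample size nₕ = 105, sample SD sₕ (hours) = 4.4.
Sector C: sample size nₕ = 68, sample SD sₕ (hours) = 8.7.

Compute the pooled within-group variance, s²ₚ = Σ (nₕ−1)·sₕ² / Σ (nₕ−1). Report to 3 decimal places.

38.686

A: (94−1)·5.8² = 93·33.64 = 3128.52
B: (105−1)·4.4² = 104·19.36 = 2013.44
C: (68−1)·8.7² = 67·75.69 = 5071.23
Numerator = 10213.19; denominator = Σ(nₕ−1) = 264.
s²ₚ = 10213.19/264 = 38.68633... → 38.686.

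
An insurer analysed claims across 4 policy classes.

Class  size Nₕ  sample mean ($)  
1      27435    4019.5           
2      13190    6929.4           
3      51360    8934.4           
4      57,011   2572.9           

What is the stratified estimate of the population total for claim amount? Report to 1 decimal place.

1: 27435·4019.5 = 110274982.5
2: 13190·6929.4 = 91398786
3: 51360·8934.4 = 458870784
4: 57011·2572.9 = 146683601.9
τ̂ = Σ Nₕx̄ₕ = 807228154.4.

807228154.4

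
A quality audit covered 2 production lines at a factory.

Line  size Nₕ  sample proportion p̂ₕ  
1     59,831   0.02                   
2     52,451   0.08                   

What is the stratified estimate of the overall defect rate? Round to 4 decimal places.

0.0480

N = 59831 + 52451 = 112282.
Overall proportion = Σ (Nₕ/N)·p̂ₕ.
Σ Nₕp̂ₕ = 1196.62 + 4196.08 = 5392.7.
5392.7 / 112282 = 0.048028... → 0.0480.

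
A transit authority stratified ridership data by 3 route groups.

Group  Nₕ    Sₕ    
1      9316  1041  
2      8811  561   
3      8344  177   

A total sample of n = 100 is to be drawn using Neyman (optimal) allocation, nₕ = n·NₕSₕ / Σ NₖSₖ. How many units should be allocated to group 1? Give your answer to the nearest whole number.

60

1: NₕSₕ = 9316·1041 = 9697956
2: NₕSₕ = 8811·561 = 4942971
3: NₕSₕ = 8344·177 = 1476888
Σ NₕSₕ = 16117815.
n_1 = 100·9697956/16117815 = 60.169... → 60.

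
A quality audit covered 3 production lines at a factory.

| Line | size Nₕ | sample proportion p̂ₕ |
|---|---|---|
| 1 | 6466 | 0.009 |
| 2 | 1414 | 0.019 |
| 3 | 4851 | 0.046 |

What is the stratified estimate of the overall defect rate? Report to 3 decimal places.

0.024

Wₕ = Nₕ/N with N = 12731: 0.5079, 0.1111, 0.3810.
p̂_st = 0.5079·0.009 + 0.1111·0.019 + 0.3810·0.046 ≈ 0.02421... → 0.024.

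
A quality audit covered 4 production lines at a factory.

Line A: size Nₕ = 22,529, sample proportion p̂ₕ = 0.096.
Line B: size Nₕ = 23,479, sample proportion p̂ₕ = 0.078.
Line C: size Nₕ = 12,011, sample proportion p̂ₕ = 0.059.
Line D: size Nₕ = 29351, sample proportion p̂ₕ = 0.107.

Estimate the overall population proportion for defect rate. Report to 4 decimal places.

0.0898

Wₕ = Nₕ/N with N = 87370: 0.2579, 0.2687, 0.1375, 0.3359.
p̂_st = 0.2579·0.096 + 0.2687·0.078 + 0.1375·0.059 + 0.3359·0.107 ≈ 0.089772... → 0.0898.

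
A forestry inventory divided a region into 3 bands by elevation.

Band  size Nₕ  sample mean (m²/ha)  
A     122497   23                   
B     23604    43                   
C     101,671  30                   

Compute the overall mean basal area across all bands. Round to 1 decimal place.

N = 122497 + 23604 + 101671 = 247772.
Weight each subgroup mean by Nₕ/N and sum.
Σ Nₕx̄ₕ = 122497·23 + 23604·43 + 101671·30 = 2817431 + 1014972 + 3050130 = 6882533.
Divide by N: 6882533 / 247772 = 27.778... → 27.8.

27.8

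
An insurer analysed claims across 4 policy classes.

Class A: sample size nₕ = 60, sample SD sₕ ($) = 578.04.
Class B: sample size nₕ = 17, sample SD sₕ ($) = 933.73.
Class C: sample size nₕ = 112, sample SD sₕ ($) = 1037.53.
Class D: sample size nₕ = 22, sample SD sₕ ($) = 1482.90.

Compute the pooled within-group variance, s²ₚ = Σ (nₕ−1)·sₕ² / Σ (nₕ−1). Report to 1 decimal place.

A: (60−1)·578.04² = 59·334130.2416 = 19713684.2544
B: (17−1)·933.73² = 16·871851.7129 = 13949627.4064
C: (112−1)·1037.53² = 111·1076468.5009 = 119488003.5999
D: (22−1)·1482.90² = 21·2198992.41 = 46178840.61
Numerator = 199330155.8707; denominator = Σ(nₕ−1) = 207.
s²ₚ = 199330155.8707/207 = 962947.613... → 962947.6.

962947.6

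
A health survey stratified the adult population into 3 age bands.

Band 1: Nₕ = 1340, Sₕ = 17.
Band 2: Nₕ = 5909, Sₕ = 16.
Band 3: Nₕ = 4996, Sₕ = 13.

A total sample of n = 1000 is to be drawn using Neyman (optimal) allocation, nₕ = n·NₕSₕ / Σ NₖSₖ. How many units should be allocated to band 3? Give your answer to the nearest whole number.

356

Σ NₕSₕ = 1340·17 + 5909·16 + 4996·13 = 182272.
Share for 3: 64948/182272 = 0.35632.
n_3 = 1000 × 0.35632 = 356.325... → 356.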